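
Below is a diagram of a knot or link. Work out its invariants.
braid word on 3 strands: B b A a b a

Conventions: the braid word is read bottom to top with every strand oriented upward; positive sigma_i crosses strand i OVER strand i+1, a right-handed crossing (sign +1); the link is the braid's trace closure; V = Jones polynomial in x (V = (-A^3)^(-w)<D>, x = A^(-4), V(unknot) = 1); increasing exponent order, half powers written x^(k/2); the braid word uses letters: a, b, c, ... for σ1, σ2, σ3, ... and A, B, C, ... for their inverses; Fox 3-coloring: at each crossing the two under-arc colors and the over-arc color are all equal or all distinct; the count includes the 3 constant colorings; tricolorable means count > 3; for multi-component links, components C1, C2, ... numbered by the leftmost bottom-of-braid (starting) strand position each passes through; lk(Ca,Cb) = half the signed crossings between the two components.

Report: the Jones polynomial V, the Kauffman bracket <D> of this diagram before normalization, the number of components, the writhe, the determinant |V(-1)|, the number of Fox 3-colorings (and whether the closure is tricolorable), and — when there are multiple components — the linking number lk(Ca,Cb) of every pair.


V(x) = 1
bracket: A^6, w = +2
1 component, writhe +2, over 6 crossings
det 1, colorings 3 of 3^6 — not tricolorable
observation: det 1 = |V(-1)|; not divisible by 3, so not tricolorable


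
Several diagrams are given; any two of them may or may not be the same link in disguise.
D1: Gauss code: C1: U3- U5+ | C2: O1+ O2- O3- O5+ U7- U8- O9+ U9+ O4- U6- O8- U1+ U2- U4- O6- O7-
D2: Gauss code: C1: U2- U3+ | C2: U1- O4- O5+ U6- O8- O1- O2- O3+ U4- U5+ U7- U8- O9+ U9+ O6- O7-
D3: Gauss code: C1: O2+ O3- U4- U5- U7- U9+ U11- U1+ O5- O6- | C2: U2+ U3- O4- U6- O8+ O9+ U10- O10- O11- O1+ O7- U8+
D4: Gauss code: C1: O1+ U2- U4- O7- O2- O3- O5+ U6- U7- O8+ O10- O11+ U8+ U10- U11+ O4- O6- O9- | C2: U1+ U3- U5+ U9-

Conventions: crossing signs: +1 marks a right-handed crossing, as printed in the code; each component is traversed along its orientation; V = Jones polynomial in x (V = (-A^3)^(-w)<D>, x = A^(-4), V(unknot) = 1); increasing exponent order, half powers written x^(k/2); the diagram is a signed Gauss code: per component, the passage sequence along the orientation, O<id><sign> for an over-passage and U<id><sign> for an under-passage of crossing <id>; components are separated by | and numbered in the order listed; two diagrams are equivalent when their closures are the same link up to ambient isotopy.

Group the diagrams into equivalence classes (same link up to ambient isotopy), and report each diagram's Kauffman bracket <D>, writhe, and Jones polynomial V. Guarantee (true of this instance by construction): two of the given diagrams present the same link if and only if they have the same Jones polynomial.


equivalence classes: {D1, D2, D4} | {D3}
D1 (bracket A^-7 + A^-3 + A - A^9; 9 crossings at w = -3): V = x^(-9/2) - x^(-5/2) - x^(-3/2) - x^(-1/2)
V(D2) = x^(-9/2) - x^(-5/2) - x^(-3/2) - x^(-1/2)  [9 crossings, <D> = A^-7 + A^-3 + A - A^9, w = -3]
D3 (bracket A^-7 + A; 11 crossings at w = -3): V = -x^(-5/2) - x^(-1/2)
V(D4) = x^(-9/2) - x^(-5/2) - x^(-3/2) - x^(-1/2)  (w -3, c 11, <D> = A^-7 + A^-3 + A - A^9)
key observation: 2 classes among 4 diagrams; unequal V(x) rules out equality


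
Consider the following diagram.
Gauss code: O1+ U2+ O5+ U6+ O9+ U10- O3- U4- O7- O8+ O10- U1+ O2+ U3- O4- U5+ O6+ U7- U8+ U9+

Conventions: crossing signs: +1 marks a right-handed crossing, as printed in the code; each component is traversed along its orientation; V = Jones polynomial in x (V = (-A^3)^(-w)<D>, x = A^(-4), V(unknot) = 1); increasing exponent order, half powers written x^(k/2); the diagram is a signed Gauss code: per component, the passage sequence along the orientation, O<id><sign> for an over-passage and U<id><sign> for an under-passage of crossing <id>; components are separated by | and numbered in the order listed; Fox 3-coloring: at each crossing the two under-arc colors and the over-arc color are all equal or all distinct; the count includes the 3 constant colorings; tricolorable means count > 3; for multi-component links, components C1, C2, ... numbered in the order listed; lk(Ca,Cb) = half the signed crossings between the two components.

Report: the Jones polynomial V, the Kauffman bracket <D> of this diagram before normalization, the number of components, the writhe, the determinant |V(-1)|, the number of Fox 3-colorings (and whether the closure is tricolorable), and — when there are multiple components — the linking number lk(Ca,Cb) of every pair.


V(x) = -x^-2 + 2x^-1 - 3 + 5x - 4x^2 + 5x^3 - 4x^4 + 2x^5 - x^6
bracket: -A^-18 + 2A^-14 - 4A^-10 + 5A^-6 - 4A^-2 + 5A^2 - 3A^6 + 2A^10 - A^14, w = +2
1 component, writhe +2, over 10 crossings
det 27, colorings 9 of 3^10 — tricolorable
observation: |V(-1)| = 27: so tricolorable, since 3 divides 27


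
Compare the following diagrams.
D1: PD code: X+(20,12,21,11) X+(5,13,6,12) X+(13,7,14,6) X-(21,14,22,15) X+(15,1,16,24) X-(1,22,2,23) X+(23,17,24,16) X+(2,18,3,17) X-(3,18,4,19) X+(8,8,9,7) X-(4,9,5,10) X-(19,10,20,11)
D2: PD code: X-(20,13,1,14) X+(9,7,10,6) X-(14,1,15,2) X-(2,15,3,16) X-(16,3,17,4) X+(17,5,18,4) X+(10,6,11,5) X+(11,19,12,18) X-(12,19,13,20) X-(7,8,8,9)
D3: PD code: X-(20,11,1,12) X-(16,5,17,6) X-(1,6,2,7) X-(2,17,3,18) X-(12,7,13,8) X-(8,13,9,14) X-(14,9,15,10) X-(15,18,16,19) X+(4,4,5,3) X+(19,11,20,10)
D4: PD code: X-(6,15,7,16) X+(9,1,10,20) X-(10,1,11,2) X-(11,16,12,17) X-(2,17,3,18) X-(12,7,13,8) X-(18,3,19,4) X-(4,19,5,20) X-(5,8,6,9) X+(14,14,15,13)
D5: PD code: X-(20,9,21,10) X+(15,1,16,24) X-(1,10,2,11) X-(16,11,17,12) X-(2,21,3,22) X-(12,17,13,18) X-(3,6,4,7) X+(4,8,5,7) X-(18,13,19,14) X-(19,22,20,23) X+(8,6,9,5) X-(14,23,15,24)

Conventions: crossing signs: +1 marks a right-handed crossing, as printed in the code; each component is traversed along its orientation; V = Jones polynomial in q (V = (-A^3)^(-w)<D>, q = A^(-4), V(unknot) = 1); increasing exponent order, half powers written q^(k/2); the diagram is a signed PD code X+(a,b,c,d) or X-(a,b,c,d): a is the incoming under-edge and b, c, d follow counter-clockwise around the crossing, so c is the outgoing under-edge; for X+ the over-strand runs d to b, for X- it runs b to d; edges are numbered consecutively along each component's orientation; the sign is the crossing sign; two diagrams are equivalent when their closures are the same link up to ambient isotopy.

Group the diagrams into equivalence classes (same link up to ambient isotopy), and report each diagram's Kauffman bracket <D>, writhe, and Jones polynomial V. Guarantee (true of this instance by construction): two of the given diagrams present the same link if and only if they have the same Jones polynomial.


classes: {D1} | {D2} | {D3, D4, D5}
V(D1) = q^-2 - q^-1 + 1 - q + q^2  [12 crossings, <D> = A^-2 - A^2 + A^6 - A^10 + A^14, w = +2]
V(D2) = -q^-4 + q^-3 + q^-1  [10 crossings, <D> = A^-2 + A^6 - A^10, w = -2]
V(D3) = q^-8 - 2q^-7 + q^-6 - 2q^-5 + 2q^-4 + q^-2  (w -6, c 10, <D> = A^-10 + 2A^-2 - 2A^2 + A^6 - 2A^10 + A^14)
D4 (bracket A^-10 + 2A^-2 - 2A^2 + A^6 - 2A^10 + A^14; 10 crossings at w = -6): V = q^-8 - 2q^-7 + q^-6 - 2q^-5 + 2q^-4 + q^-2
V(D5) = q^-8 - 2q^-7 + q^-6 - 2q^-5 + 2q^-4 + q^-2  [12 crossings, <D> = A^-10 + 2A^-2 - 2A^2 + A^6 - 2A^10 + A^14, w = -6]
insight: comparing 5 Jones polynomials yields 3 groups


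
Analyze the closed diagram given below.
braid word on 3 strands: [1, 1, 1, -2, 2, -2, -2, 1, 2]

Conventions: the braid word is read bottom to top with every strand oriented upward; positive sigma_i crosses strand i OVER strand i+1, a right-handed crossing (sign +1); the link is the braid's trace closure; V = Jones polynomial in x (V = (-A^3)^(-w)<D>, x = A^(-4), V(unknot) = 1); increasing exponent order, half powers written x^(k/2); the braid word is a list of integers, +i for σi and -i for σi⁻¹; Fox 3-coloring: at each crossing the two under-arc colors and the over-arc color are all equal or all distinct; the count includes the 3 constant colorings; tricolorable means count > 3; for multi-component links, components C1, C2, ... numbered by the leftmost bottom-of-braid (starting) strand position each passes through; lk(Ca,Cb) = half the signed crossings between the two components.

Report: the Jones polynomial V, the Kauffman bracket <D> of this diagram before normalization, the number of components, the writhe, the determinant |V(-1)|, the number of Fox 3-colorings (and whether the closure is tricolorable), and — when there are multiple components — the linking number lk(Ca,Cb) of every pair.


V = -x^(1/2) - x^(5/2)
<D> = A^-1 + A^7 (w = +3)
2 components over 9 crossings, w = +3
lk(C1,C2): +1
3 Fox colorings among 3^9, |V(-1)| = 2: not tricolorable
why: w = +3 (over 9 crossings) is diagram-only; (-A^3)^(-3) removes it from V


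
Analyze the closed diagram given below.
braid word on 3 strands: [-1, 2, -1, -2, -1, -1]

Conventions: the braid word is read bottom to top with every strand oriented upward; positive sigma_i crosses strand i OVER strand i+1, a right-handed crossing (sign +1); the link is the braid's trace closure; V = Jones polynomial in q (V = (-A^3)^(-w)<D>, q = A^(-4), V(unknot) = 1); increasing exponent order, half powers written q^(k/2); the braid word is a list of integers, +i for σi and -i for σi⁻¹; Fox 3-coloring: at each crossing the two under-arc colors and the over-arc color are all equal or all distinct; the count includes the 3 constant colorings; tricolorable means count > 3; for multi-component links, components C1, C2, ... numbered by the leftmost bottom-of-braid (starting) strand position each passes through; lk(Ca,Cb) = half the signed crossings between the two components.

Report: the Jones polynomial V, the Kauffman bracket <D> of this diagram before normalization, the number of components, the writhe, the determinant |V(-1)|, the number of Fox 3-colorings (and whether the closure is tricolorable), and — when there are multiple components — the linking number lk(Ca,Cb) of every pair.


Jones polynomial: V(q) = -q^-4 + q^-3 + q^-1
<D> = A^-8 + 1 - A^4; writhe -4
components 1, writhe -4 (6 crossings)
3-colorings: 9 of 3^6, det 3 — tricolorable
note: w = -4 (over 6 crossings) is diagram-only; (-A^3)^(4) removes it from V


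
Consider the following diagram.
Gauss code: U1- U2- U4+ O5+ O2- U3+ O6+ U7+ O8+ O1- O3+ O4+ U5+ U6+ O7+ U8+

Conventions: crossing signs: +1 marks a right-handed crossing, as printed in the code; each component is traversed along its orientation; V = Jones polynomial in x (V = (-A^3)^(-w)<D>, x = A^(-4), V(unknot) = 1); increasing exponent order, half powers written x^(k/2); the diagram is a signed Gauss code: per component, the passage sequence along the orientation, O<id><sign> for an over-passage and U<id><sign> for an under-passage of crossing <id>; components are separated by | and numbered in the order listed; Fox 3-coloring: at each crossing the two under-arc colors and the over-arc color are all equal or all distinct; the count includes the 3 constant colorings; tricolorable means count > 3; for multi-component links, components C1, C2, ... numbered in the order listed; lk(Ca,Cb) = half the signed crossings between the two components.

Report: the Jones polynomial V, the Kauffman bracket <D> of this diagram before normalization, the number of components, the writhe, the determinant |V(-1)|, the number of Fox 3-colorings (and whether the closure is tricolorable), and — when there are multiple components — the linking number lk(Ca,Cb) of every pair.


V = x - x^2 + 2x^3 - x^4 + x^5 - x^6
<D> = -A^-12 + A^-8 - A^-4 + 2 - A^4 + A^8 (w = +4)
1 component over 8 crossings, w = +4
3 Fox colorings among 3^8, |V(-1)| = 7: not tricolorable
why: the span of V is 5, forcing >= 5 crossings in any diagram


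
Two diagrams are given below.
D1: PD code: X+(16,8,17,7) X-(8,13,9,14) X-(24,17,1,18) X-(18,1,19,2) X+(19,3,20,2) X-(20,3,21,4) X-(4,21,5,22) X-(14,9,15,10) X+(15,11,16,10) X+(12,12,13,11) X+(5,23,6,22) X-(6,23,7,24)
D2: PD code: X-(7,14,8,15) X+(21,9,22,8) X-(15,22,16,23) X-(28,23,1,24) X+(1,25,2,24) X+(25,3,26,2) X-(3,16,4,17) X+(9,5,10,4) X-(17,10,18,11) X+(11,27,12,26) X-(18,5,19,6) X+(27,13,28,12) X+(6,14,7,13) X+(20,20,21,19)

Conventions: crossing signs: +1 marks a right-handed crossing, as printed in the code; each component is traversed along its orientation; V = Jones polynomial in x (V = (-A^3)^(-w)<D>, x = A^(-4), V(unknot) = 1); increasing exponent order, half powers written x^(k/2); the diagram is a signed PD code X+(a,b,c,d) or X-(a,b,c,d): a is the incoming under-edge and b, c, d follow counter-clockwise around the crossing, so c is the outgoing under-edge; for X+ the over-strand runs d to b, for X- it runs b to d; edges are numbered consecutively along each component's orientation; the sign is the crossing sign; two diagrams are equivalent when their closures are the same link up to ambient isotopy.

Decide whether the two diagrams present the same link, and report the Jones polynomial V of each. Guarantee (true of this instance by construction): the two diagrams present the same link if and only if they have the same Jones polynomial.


equivalent: no
V(D1) = -x^-4 + x^-3 + x^-1  (w -2, c 12, <D> = A^-2 + A^6 - A^10)
D2 (bracket -A^-6 + 2A^-2 - 2A^2 + 3A^6 - 2A^10 + 2A^14 - A^18; 14 crossings at w = +2): V = -x^-3 + 2x^-2 - 2x^-1 + 3 - 2x + 2x^2 - x^3
why: 2 classes among 2 diagrams; unequal V(x) rules out equality


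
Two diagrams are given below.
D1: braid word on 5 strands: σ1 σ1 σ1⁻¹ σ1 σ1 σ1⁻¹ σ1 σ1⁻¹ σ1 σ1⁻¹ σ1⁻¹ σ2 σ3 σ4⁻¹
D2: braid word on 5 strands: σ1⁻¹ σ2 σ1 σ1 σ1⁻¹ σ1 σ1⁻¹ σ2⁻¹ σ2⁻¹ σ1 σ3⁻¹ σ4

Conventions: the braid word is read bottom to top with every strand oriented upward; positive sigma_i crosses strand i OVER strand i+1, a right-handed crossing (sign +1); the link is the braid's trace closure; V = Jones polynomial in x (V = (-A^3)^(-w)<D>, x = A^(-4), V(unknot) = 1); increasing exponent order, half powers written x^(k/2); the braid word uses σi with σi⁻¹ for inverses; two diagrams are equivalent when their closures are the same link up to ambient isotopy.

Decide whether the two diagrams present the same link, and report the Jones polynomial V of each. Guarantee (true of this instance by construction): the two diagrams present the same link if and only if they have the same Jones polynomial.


same link: yes
V(D1) = 1  [14 crossings, <D> = A^6, w = +2]
V(D2) = 1  (w 0, c 12, <D> = 1)
note: from 14 to 12 crossings by R-moves: one link, two diagrams


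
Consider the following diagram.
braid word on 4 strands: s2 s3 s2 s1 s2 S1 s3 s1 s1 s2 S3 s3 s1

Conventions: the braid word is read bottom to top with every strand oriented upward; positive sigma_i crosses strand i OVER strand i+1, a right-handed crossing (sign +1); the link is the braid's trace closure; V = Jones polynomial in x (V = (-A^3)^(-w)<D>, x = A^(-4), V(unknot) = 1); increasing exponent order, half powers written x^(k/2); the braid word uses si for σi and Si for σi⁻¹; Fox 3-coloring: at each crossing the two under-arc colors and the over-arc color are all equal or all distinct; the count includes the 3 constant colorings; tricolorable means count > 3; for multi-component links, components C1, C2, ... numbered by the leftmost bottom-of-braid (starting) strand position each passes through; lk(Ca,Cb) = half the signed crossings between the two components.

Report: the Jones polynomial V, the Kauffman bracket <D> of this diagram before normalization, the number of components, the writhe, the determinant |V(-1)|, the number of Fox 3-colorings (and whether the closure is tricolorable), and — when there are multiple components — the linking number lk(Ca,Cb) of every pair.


V(x) = x^3 + x^5 - x^8
bracket: A^-5 - A^7 - A^15, w = +9
1 component, writhe +9, over 13 crossings
det 3, colorings 9 of 3^13 — tricolorable
observation: w = +9 (over 13 crossings) is diagram-only; (-A^3)^(-9) removes it from V


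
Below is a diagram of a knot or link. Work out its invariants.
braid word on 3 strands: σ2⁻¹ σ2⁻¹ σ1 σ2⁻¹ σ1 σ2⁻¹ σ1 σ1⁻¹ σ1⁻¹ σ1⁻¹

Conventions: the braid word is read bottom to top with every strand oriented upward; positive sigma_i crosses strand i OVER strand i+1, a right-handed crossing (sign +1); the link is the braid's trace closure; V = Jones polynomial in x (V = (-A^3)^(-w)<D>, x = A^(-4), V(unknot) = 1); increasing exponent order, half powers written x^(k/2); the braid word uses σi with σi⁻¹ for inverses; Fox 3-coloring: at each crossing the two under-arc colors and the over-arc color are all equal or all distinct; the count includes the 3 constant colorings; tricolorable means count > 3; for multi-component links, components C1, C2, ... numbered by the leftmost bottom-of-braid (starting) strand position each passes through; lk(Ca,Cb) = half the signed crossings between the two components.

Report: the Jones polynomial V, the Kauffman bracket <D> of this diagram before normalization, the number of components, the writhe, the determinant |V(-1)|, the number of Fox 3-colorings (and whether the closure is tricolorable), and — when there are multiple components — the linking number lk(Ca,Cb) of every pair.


V = x^-7 - 2x^-6 + 2x^-5 - 3x^-4 + 3x^-3 - 2x^-2 + 2x^-1
<D> = 2A^-8 - 2A^-4 + 3 - 3A^4 + 2A^8 - 2A^12 + A^16 (w = -4)
1 component over 10 crossings, w = -4
9 Fox colorings among 3^10, |V(-1)| = 15: tricolorable
why: w = -4 shifts under R1 moves; the (-A^3)^(4) factor cancels that in V


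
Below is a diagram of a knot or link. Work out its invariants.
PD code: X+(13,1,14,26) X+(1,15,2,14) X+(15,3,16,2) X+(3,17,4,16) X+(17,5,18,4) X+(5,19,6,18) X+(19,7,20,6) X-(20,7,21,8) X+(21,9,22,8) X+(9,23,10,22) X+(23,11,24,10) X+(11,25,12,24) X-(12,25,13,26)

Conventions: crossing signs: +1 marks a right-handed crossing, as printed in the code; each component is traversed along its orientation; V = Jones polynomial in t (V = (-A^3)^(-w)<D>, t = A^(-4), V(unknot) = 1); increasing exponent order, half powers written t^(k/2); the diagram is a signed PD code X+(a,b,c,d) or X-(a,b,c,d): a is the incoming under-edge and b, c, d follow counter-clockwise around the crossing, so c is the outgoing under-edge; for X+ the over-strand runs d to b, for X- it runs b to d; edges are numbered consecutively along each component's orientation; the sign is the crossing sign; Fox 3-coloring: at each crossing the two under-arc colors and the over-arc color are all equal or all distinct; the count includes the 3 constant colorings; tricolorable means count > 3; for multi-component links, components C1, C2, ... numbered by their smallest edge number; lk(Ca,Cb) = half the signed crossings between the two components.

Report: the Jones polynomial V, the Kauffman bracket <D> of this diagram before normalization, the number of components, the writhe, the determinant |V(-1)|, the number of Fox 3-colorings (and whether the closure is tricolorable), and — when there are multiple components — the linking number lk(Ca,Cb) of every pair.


V = t^4 + t^6 - t^7 + t^8 - t^9 + t^10 - t^11 + t^12 - t^13
<D> = A^-25 - A^-21 + A^-17 - A^-13 + A^-9 - A^-5 + A^-1 - A^3 - A^11 (w = +9)
1 component over 13 crossings, w = +9
9 Fox colorings among 3^13, |V(-1)| = 9: tricolorable
why: V spans 9 powers of t: at least 9 crossings in any diagram


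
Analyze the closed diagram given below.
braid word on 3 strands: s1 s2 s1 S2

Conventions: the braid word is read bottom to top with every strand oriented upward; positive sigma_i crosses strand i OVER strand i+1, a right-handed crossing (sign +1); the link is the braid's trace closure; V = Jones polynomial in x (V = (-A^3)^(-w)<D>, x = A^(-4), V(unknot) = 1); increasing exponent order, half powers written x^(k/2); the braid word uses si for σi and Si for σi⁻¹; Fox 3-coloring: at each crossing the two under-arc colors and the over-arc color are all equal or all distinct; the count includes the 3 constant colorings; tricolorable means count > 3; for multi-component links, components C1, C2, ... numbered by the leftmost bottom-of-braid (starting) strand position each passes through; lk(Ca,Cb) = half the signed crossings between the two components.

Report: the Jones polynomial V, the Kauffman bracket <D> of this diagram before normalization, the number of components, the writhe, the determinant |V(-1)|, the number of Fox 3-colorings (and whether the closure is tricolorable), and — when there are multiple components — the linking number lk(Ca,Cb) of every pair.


V = 1
<D> = A^6 (w = +2)
1 component over 4 crossings, w = +2
3 Fox colorings among 3^4, |V(-1)| = 1: not tricolorable
why: w = +2 shifts under R1 moves; the (-A^3)^(-2) factor cancels that in V


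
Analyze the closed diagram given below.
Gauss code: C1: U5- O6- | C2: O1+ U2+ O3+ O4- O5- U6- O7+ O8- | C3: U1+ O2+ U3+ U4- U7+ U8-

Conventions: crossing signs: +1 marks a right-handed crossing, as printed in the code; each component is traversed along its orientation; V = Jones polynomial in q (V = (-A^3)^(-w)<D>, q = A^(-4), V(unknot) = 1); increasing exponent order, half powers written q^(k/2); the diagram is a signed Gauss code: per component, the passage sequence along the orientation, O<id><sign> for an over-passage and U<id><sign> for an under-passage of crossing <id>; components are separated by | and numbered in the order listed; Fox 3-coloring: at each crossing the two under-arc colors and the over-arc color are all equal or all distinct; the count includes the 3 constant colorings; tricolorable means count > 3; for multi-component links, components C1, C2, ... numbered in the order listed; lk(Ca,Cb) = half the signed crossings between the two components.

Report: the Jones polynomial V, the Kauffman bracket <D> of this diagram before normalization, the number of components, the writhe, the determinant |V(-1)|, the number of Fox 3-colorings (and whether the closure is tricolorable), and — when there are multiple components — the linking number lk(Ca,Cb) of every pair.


Jones polynomial: V(q) = q^-2 + 2 + q^2
<D> = A^-8 + 2 + A^8; writhe 0
components 3, writhe 0 (8 crossings)
linking number lk(C1,C2) = -1
lk(C1,C3): 0
lk(C2,C3) = +1
3-colorings: 3 of 3^8, det 4 — not tricolorable
note: span 4 respects span(V) <= c + mu - 1 = 10 for this 3-component diagram


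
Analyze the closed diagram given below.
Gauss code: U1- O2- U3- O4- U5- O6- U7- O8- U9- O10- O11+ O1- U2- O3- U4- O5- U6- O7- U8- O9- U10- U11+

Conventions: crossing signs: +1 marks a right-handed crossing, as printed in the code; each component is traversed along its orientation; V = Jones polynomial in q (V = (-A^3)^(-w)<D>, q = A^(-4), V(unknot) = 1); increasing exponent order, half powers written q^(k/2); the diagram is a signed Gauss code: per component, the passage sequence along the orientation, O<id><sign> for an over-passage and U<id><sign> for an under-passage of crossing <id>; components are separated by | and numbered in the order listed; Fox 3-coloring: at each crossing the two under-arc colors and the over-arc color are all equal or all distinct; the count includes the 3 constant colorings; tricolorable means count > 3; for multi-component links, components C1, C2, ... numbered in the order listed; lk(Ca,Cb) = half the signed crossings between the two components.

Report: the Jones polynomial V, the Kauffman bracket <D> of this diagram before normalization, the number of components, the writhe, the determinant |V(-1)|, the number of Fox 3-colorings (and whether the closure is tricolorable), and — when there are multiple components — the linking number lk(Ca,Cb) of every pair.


V = -q^-13 + q^-12 - q^-11 + q^-10 - q^-9 + q^-8 - q^-7 + q^-6 + q^-4
<D> = -A^-11 - A^-3 + A - A^5 + A^9 - A^13 + A^17 - A^21 + A^25 (w = -9)
1 component over 11 crossings, w = -9
9 Fox colorings among 3^11, |V(-1)| = 9: tricolorable
why: |V(-1)| = 9: so tricolorable, since 3 divides 9


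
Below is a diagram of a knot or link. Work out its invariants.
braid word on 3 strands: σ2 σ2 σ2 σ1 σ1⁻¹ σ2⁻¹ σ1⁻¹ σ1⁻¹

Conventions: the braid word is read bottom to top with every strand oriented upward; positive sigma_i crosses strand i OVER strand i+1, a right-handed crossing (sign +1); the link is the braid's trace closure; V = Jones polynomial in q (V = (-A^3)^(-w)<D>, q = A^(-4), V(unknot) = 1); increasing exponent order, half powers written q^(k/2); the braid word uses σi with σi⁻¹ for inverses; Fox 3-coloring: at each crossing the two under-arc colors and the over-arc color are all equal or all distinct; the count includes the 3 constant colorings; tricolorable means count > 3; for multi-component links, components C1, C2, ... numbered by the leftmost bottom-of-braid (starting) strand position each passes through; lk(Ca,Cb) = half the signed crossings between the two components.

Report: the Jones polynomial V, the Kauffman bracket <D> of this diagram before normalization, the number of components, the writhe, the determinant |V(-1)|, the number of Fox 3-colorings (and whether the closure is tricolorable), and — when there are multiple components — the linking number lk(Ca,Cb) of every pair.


V = q^-2 + 2 + q^2
<D> = A^-8 + 2 + A^8 (w = 0)
3 components over 8 crossings, w = 0
lk(C1,C2): -1
lk(C1,C3) = 0
linking number lk(C2,C3) = +1
3 Fox colorings among 3^8, |V(-1)| = 4: not tricolorable
why: the 3 component pairs carry total linking 0


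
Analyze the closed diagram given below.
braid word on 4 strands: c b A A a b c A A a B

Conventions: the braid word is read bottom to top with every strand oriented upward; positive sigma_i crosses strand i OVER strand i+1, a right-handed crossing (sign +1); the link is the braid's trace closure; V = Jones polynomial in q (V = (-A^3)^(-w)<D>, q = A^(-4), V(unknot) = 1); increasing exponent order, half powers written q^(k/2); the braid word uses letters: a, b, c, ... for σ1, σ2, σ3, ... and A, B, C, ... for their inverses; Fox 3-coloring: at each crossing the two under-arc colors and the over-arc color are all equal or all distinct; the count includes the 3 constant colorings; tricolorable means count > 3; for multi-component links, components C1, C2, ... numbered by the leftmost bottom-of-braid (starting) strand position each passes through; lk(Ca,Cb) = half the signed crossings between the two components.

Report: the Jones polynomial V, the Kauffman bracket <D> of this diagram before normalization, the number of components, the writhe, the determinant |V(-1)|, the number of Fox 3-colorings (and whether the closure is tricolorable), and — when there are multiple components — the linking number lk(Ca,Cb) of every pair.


V = q^-2 - q^-1 + 2 - 2q + q^2 - q^3 + q^4
<D> = -A^-13 + A^-9 - A^-5 + 2A^-1 - 2A^3 + A^7 - A^11 (w = +1)
1 component over 11 crossings, w = +1
9 Fox colorings among 3^11, |V(-1)| = 9: tricolorable
why: w = +1 shifts under R1 moves; the (-A^3)^(-1) factor cancels that in V


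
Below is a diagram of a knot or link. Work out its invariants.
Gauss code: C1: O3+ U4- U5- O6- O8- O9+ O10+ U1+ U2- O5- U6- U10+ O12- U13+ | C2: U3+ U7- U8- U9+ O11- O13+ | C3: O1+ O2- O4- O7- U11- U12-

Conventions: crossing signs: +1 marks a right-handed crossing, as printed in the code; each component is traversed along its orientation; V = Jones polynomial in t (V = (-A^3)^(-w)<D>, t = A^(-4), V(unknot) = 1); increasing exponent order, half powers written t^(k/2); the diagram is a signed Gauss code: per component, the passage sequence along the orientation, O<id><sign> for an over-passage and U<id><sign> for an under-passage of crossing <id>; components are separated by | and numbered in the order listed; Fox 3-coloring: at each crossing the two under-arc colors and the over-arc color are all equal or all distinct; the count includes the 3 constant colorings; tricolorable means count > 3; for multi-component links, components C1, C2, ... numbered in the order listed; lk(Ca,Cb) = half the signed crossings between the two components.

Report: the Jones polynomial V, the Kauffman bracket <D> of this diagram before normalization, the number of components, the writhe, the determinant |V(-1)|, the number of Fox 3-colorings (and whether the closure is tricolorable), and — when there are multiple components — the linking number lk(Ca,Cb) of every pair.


V = t^-4 + t^-2 + 2
<D> = -2A^-9 - A^-1 - A^7 (w = -3)
3 components over 13 crossings, w = -3
lk(C1,C2): +1
lk(C1,C3) = -1
linking number lk(C2,C3) = -1
3 Fox colorings among 3^13, |V(-1)| = 4: not tricolorable
why: det 4 = |V(-1)|; not divisible by 3, so not tricolorable


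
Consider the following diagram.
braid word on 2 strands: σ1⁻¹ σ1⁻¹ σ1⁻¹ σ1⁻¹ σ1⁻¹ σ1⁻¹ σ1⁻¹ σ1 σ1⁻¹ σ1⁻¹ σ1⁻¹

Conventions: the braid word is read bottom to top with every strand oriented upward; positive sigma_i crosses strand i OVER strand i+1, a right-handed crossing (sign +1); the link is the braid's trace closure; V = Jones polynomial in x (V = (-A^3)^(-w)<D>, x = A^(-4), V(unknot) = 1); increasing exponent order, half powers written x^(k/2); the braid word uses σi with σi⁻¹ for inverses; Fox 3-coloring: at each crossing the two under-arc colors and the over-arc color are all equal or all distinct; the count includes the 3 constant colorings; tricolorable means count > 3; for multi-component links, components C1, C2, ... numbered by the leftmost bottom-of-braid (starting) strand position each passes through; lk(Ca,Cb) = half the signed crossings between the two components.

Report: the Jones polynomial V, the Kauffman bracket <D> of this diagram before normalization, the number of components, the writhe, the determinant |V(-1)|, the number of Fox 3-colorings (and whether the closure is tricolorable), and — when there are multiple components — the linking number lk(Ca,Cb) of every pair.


V(x) = -x^-13 + x^-12 - x^-11 + x^-10 - x^-9 + x^-8 - x^-7 + x^-6 + x^-4
bracket: -A^-11 - A^-3 + A - A^5 + A^9 - A^13 + A^17 - A^21 + A^25, w = -9
1 component, writhe -9, over 11 crossings
det 9, colorings 9 of 3^11 — tricolorable
observation: det 9 = |V(-1)|; divisible by 3, so tricolorable


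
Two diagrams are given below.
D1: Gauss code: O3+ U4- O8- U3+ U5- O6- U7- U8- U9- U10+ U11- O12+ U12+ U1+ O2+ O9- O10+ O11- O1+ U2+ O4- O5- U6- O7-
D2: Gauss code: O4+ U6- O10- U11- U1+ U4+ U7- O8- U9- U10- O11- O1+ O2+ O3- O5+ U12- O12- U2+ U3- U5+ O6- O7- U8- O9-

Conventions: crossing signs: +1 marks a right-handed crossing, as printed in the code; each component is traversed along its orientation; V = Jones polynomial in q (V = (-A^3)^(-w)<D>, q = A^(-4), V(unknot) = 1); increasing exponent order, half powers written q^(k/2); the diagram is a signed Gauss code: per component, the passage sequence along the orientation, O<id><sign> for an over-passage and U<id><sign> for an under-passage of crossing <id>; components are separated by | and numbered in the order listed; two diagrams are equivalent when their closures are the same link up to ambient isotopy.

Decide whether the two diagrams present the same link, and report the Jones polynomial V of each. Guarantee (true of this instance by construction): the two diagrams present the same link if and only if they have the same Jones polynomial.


same link: yes
V(D1) = -q^-6 + q^-5 - q^-4 + 2q^-3 - q^-2 + q^-1  [12 crossings, <D> = A^-2 - A^2 + 2A^6 - A^10 + A^14 - A^18, w = -2]
V(D2) = -q^-6 + q^-5 - q^-4 + 2q^-3 - q^-2 + q^-1  [12 crossings, <D> = A^-8 - A^-4 + 2 - A^4 + A^8 - A^12, w = -4]
insight: all 2 diagrams share one V(q), hence one class


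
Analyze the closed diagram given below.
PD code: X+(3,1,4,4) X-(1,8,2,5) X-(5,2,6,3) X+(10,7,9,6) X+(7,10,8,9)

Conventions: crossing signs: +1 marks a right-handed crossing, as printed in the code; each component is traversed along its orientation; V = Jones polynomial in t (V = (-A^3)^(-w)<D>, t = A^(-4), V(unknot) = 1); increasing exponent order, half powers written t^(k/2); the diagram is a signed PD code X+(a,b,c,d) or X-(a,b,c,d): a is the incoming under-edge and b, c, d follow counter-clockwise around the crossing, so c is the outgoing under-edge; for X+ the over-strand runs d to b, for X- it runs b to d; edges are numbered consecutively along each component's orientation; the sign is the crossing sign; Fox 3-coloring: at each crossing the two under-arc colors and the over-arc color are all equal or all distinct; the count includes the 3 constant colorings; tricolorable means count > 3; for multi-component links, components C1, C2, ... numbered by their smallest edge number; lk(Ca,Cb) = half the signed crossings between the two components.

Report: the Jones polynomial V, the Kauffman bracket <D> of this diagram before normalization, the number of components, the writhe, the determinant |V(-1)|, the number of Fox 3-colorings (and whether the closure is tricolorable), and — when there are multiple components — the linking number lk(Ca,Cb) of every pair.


V(t) = t^-2 + 2 + t^2
bracket: -A^-5 - 2A^3 - A^11, w = +1
3 components, writhe +1, over 5 crossings
lk(C1,C2) = -1
linking number lk(C1,C3) = 0
lk(C2,C3): +1
det 4, colorings 3 of 3^5 — not tricolorable
observation: V is palindromic (span 4, det 4): t -> 1/t fixes it; necessary, not sufficient, for amphichirality


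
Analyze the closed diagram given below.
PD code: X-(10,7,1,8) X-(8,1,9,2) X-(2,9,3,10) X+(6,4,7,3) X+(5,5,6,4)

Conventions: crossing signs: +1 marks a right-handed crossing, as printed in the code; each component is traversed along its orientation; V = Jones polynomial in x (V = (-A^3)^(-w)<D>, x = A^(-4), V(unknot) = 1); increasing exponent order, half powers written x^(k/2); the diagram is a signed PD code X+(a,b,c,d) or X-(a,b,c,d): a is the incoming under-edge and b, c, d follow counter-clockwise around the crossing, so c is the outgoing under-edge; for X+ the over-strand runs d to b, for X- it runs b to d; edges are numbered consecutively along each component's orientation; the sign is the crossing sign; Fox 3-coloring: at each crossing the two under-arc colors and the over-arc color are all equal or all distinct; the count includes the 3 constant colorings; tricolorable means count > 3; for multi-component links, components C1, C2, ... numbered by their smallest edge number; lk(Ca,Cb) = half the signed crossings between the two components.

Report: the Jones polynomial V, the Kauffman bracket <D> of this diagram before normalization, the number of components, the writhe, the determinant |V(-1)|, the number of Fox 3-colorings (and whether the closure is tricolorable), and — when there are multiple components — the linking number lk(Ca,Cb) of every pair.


V = -x^-4 + x^-3 + x^-1
<D> = -A - A^9 + A^13 (w = -1)
1 component over 5 crossings, w = -1
9 Fox colorings among 3^5, |V(-1)| = 3: tricolorable
why: w = -1 shifts under R1 moves; the (-A^3)^(1) factor cancels that in V


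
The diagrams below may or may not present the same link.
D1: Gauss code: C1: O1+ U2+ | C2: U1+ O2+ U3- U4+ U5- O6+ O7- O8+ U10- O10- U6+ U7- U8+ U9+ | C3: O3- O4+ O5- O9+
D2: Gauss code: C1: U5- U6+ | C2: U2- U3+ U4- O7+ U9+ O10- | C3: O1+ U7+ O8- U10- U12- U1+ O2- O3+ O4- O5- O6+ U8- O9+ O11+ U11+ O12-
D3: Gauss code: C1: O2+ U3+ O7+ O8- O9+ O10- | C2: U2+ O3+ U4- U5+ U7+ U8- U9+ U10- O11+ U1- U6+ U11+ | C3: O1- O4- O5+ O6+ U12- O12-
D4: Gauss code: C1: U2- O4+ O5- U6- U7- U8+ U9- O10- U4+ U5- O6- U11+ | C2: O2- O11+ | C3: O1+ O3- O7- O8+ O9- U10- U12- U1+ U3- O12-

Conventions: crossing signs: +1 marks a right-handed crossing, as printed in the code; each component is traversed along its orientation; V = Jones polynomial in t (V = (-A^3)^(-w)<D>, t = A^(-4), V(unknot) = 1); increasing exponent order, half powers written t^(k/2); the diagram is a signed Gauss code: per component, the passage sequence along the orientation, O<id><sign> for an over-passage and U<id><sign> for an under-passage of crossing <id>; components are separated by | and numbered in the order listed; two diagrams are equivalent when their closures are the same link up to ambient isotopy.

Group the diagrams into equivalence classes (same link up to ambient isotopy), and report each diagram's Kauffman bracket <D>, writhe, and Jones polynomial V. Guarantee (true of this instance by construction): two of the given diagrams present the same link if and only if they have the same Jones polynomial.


classes: {D1, D3} | {D2} | {D4}
V(D1) = 1 + t + t^2 + t^3  [10 crossings, <D> = A^-6 + A^-2 + A^2 + A^6, w = +2]
V(D2) = -t^-4 + t^-3 + t^-2 + t^-1 + 1 + t^2  (w 0, c 12, <D> = A^-8 + 1 + A^4 + A^8 + A^12 - A^16)
V(D3) = 1 + t + t^2 + t^3  (w +2, c 12, <D> = A^-6 + A^-2 + A^2 + A^6)
D4 (bracket A^-12 + A^-8 + A^-4 + 1; 12 crossings at w = -4): V = t^-3 + t^-2 + t^-1 + 1
insight: V(t) takes 3 values over 4 diagrams, fixing the grouping


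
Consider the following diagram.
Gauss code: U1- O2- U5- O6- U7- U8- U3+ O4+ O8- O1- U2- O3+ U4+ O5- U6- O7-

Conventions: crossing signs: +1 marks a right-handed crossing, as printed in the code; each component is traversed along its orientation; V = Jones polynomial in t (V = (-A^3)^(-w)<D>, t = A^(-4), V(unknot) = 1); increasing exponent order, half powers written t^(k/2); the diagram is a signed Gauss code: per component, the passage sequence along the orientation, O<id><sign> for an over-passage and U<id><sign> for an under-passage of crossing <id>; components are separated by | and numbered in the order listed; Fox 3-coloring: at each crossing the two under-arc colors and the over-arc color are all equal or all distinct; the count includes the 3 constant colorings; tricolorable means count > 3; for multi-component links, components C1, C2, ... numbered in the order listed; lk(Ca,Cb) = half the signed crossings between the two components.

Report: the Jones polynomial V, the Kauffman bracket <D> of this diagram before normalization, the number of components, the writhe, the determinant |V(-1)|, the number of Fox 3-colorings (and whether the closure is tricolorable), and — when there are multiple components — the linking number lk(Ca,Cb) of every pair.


V(t) = -t^-6 + t^-5 - t^-4 + 2t^-3 - t^-2 + t^-1
bracket: A^-8 - A^-4 + 2 - A^4 + A^8 - A^12, w = -4
1 component, writhe -4, over 8 crossings
det 7, colorings 3 of 3^8 — not tricolorable
observation: w = -4 (over 8 crossings) is diagram-only; (-A^3)^(4) removes it from V


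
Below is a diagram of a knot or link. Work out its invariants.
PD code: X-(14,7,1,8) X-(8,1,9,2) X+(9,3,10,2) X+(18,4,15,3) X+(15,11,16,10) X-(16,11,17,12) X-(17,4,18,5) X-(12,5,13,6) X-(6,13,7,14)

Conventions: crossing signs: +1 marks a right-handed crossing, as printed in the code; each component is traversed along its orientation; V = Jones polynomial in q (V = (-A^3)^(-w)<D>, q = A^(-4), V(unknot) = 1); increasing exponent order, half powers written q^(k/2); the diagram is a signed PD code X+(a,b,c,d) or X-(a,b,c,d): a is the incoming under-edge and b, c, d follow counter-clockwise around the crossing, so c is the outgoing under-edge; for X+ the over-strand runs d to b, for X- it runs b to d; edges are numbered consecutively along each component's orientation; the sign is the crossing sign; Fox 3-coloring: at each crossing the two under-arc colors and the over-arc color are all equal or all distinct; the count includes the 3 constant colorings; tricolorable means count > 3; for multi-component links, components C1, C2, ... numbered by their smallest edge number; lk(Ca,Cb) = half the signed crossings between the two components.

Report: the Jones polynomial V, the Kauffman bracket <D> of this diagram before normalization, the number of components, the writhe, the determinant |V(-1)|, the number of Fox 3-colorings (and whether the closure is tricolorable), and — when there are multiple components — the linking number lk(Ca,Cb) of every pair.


Jones polynomial: V(q) = q^(-9/2) - q^(-5/2) - q^(-3/2) - q^(-1/2)
<D> = A^-7 + A^-3 + A - A^9; writhe -3
components 2, writhe -3 (9 crossings)
linking number lk(C1,C2) = 0
3-colorings: 27 of 3^9, det 0 — tricolorable
note: the 1 component pair carries total linking 0


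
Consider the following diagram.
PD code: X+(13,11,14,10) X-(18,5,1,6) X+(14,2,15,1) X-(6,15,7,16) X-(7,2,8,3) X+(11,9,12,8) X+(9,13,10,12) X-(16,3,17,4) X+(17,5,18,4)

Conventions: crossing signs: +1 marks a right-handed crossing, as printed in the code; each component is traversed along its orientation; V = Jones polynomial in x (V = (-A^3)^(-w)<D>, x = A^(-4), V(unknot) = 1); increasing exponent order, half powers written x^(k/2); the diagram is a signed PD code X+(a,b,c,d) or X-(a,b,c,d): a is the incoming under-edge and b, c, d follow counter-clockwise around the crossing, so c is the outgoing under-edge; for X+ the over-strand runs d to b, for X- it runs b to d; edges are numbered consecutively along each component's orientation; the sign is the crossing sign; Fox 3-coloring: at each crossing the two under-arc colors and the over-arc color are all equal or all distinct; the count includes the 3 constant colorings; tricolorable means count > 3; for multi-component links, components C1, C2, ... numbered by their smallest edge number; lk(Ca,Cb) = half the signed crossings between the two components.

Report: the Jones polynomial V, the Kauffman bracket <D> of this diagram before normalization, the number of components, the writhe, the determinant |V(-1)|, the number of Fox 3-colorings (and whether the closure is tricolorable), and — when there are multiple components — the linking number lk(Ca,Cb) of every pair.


Jones polynomial: V(x) = x + x^3 - x^4
<D> = A^-13 - A^-9 - A^-1; writhe +1
components 1, writhe +1 (9 crossings)
3-colorings: 9 of 3^9, det 3 — tricolorable
note: w = +1 shifts under R1 moves; the (-A^3)^(-1) factor cancels that in V
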